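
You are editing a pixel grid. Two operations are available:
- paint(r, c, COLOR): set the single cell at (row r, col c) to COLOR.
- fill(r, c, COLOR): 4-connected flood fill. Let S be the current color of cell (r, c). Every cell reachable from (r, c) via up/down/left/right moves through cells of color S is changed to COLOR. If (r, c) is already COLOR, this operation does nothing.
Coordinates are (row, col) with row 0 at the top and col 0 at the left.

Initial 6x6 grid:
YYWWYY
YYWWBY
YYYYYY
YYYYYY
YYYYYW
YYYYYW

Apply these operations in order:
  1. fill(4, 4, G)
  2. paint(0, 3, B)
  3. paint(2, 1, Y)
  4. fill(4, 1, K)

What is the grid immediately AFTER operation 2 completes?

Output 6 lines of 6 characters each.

After op 1 fill(4,4,G) [29 cells changed]:
GGWWGG
GGWWBG
GGGGGG
GGGGGG
GGGGGW
GGGGGW
After op 2 paint(0,3,B):
GGWBGG
GGWWBG
GGGGGG
GGGGGG
GGGGGW
GGGGGW

Answer: GGWBGG
GGWWBG
GGGGGG
GGGGGG
GGGGGW
GGGGGW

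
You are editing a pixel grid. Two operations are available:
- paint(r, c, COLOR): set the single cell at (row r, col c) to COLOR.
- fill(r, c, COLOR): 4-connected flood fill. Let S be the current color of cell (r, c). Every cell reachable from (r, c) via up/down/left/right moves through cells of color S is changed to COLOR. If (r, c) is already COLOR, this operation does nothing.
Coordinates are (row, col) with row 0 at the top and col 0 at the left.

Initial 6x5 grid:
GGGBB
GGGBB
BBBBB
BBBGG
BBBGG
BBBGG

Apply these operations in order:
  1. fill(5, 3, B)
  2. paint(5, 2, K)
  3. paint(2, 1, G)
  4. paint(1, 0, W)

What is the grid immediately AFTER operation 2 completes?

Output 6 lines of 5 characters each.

After op 1 fill(5,3,B) [6 cells changed]:
GGGBB
GGGBB
BBBBB
BBBBB
BBBBB
BBBBB
After op 2 paint(5,2,K):
GGGBB
GGGBB
BBBBB
BBBBB
BBBBB
BBKBB

Answer: GGGBB
GGGBB
BBBBB
BBBBB
BBBBB
BBKBB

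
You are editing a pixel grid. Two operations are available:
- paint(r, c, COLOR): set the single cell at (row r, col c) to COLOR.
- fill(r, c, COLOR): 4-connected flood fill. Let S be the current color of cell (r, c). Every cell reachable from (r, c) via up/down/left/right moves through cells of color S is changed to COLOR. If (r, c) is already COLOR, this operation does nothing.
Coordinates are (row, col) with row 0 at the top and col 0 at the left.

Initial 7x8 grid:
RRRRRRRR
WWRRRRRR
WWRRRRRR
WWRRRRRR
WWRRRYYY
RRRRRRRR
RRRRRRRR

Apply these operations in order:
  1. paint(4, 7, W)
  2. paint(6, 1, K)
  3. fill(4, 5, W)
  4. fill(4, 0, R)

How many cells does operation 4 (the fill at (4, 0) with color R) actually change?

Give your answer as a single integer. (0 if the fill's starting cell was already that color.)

Answer: 8

Derivation:
After op 1 paint(4,7,W):
RRRRRRRR
WWRRRRRR
WWRRRRRR
WWRRRRRR
WWRRRYYW
RRRRRRRR
RRRRRRRR
After op 2 paint(6,1,K):
RRRRRRRR
WWRRRRRR
WWRRRRRR
WWRRRRRR
WWRRRYYW
RRRRRRRR
RKRRRRRR
After op 3 fill(4,5,W) [2 cells changed]:
RRRRRRRR
WWRRRRRR
WWRRRRRR
WWRRRRRR
WWRRRWWW
RRRRRRRR
RKRRRRRR
After op 4 fill(4,0,R) [8 cells changed]:
RRRRRRRR
RRRRRRRR
RRRRRRRR
RRRRRRRR
RRRRRWWW
RRRRRRRR
RKRRRRRR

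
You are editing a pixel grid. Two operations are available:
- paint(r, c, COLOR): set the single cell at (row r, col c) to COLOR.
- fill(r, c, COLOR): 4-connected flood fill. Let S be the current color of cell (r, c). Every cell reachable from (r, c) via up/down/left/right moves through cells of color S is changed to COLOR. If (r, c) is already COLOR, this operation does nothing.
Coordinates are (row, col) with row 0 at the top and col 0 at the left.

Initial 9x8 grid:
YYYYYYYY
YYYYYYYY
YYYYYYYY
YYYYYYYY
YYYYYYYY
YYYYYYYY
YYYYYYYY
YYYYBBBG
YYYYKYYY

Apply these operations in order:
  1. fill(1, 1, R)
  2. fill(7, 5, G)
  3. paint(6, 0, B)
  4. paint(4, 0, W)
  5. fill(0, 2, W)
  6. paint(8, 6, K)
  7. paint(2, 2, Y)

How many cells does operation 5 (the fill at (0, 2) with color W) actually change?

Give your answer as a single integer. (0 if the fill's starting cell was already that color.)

Answer: 62

Derivation:
After op 1 fill(1,1,R) [64 cells changed]:
RRRRRRRR
RRRRRRRR
RRRRRRRR
RRRRRRRR
RRRRRRRR
RRRRRRRR
RRRRRRRR
RRRRBBBG
RRRRKYYY
After op 2 fill(7,5,G) [3 cells changed]:
RRRRRRRR
RRRRRRRR
RRRRRRRR
RRRRRRRR
RRRRRRRR
RRRRRRRR
RRRRRRRR
RRRRGGGG
RRRRKYYY
After op 3 paint(6,0,B):
RRRRRRRR
RRRRRRRR
RRRRRRRR
RRRRRRRR
RRRRRRRR
RRRRRRRR
BRRRRRRR
RRRRGGGG
RRRRKYYY
After op 4 paint(4,0,W):
RRRRRRRR
RRRRRRRR
RRRRRRRR
RRRRRRRR
WRRRRRRR
RRRRRRRR
BRRRRRRR
RRRRGGGG
RRRRKYYY
After op 5 fill(0,2,W) [62 cells changed]:
WWWWWWWW
WWWWWWWW
WWWWWWWW
WWWWWWWW
WWWWWWWW
WWWWWWWW
BWWWWWWW
WWWWGGGG
WWWWKYYY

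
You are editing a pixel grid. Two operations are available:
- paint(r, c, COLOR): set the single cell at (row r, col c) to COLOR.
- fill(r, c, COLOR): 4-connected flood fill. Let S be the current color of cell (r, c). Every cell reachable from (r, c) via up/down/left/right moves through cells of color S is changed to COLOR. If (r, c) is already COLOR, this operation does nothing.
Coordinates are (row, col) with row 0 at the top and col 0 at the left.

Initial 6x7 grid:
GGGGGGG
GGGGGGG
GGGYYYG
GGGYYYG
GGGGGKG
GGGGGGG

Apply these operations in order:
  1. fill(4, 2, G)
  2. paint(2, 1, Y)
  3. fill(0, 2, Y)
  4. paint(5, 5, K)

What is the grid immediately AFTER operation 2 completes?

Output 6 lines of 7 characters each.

After op 1 fill(4,2,G) [0 cells changed]:
GGGGGGG
GGGGGGG
GGGYYYG
GGGYYYG
GGGGGKG
GGGGGGG
After op 2 paint(2,1,Y):
GGGGGGG
GGGGGGG
GYGYYYG
GGGYYYG
GGGGGKG
GGGGGGG

Answer: GGGGGGG
GGGGGGG
GYGYYYG
GGGYYYG
GGGGGKG
GGGGGGG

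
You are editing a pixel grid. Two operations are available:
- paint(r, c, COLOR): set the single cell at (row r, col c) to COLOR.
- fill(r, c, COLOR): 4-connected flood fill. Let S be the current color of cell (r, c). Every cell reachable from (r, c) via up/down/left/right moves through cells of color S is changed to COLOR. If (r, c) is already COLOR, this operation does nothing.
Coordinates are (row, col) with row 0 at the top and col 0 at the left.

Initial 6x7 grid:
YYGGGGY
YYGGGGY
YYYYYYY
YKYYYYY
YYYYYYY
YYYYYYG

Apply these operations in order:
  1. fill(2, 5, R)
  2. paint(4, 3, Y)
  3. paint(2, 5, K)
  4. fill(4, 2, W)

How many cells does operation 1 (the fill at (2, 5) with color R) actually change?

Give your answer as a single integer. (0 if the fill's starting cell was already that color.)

After op 1 fill(2,5,R) [32 cells changed]:
RRGGGGR
RRGGGGR
RRRRRRR
RKRRRRR
RRRRRRR
RRRRRRG

Answer: 32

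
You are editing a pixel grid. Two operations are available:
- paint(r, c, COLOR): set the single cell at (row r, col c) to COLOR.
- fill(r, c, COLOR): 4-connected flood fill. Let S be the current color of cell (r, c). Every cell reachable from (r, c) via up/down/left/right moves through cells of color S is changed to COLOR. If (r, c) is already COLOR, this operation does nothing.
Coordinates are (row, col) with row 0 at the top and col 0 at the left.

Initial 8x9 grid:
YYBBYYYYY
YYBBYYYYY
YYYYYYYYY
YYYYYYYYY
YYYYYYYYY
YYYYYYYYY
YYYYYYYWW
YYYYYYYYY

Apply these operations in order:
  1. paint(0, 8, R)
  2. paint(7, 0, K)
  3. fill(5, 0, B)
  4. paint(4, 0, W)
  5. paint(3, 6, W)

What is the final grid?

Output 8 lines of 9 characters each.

Answer: BBBBBBBBR
BBBBBBBBB
BBBBBBBBB
BBBBBBWBB
WBBBBBBBB
BBBBBBBBB
BBBBBBBWW
KBBBBBBBB

Derivation:
After op 1 paint(0,8,R):
YYBBYYYYR
YYBBYYYYY
YYYYYYYYY
YYYYYYYYY
YYYYYYYYY
YYYYYYYYY
YYYYYYYWW
YYYYYYYYY
After op 2 paint(7,0,K):
YYBBYYYYR
YYBBYYYYY
YYYYYYYYY
YYYYYYYYY
YYYYYYYYY
YYYYYYYYY
YYYYYYYWW
KYYYYYYYY
After op 3 fill(5,0,B) [64 cells changed]:
BBBBBBBBR
BBBBBBBBB
BBBBBBBBB
BBBBBBBBB
BBBBBBBBB
BBBBBBBBB
BBBBBBBWW
KBBBBBBBB
After op 4 paint(4,0,W):
BBBBBBBBR
BBBBBBBBB
BBBBBBBBB
BBBBBBBBB
WBBBBBBBB
BBBBBBBBB
BBBBBBBWW
KBBBBBBBB
After op 5 paint(3,6,W):
BBBBBBBBR
BBBBBBBBB
BBBBBBBBB
BBBBBBWBB
WBBBBBBBB
BBBBBBBBB
BBBBBBBWW
KBBBBBBBB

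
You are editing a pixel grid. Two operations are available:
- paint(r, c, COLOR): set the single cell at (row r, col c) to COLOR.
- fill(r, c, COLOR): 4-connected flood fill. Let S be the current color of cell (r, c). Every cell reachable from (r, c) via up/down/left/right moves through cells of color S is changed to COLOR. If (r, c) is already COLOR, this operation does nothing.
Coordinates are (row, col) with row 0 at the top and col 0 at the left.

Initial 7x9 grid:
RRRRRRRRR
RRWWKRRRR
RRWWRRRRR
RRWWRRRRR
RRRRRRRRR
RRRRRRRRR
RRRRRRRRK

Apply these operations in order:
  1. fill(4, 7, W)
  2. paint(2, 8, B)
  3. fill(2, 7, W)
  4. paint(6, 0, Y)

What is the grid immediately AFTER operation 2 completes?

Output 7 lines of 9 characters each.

Answer: WWWWWWWWW
WWWWKWWWW
WWWWWWWWB
WWWWWWWWW
WWWWWWWWW
WWWWWWWWW
WWWWWWWWK

Derivation:
After op 1 fill(4,7,W) [55 cells changed]:
WWWWWWWWW
WWWWKWWWW
WWWWWWWWW
WWWWWWWWW
WWWWWWWWW
WWWWWWWWW
WWWWWWWWK
After op 2 paint(2,8,B):
WWWWWWWWW
WWWWKWWWW
WWWWWWWWB
WWWWWWWWW
WWWWWWWWW
WWWWWWWWW
WWWWWWWWK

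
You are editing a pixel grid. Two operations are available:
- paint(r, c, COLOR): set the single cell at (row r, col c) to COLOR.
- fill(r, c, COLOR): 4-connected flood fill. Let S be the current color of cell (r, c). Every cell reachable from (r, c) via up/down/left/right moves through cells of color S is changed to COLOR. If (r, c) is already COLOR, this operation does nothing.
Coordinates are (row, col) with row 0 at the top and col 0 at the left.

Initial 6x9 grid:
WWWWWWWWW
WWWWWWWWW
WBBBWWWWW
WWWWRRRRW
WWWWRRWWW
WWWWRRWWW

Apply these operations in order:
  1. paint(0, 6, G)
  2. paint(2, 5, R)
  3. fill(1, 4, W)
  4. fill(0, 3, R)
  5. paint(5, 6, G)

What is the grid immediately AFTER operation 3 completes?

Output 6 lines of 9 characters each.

After op 1 paint(0,6,G):
WWWWWWGWW
WWWWWWWWW
WBBBWWWWW
WWWWRRRRW
WWWWRRWWW
WWWWRRWWW
After op 2 paint(2,5,R):
WWWWWWGWW
WWWWWWWWW
WBBBWRWWW
WWWWRRRRW
WWWWRRWWW
WWWWRRWWW
After op 3 fill(1,4,W) [0 cells changed]:
WWWWWWGWW
WWWWWWWWW
WBBBWRWWW
WWWWRRRRW
WWWWRRWWW
WWWWRRWWW

Answer: WWWWWWGWW
WWWWWWWWW
WBBBWRWWW
WWWWRRRRW
WWWWRRWWW
WWWWRRWWW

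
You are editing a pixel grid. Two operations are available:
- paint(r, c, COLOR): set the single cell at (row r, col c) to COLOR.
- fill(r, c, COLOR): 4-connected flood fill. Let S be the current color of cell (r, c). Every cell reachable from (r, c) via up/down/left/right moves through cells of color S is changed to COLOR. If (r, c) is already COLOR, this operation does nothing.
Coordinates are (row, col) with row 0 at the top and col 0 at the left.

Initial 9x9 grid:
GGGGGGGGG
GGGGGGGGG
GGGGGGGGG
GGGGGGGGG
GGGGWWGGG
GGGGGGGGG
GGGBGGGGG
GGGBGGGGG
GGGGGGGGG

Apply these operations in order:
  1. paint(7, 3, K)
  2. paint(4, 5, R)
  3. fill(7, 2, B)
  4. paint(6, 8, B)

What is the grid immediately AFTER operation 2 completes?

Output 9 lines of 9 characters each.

After op 1 paint(7,3,K):
GGGGGGGGG
GGGGGGGGG
GGGGGGGGG
GGGGGGGGG
GGGGWWGGG
GGGGGGGGG
GGGBGGGGG
GGGKGGGGG
GGGGGGGGG
After op 2 paint(4,5,R):
GGGGGGGGG
GGGGGGGGG
GGGGGGGGG
GGGGGGGGG
GGGGWRGGG
GGGGGGGGG
GGGBGGGGG
GGGKGGGGG
GGGGGGGGG

Answer: GGGGGGGGG
GGGGGGGGG
GGGGGGGGG
GGGGGGGGG
GGGGWRGGG
GGGGGGGGG
GGGBGGGGG
GGGKGGGGG
GGGGGGGGG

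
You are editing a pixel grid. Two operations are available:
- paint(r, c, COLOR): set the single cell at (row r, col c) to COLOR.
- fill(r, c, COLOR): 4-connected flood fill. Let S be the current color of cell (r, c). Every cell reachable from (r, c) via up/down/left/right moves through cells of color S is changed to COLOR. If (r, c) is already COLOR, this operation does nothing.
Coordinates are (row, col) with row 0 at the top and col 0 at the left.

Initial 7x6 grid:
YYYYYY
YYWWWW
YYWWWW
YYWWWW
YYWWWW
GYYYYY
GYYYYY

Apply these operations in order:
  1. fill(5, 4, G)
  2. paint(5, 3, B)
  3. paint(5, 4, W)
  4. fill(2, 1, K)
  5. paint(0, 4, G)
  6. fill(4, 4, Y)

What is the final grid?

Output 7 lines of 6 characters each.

Answer: KKKKGK
KKYYYY
KKYYYY
KKYYYY
KKYYYY
KKKBYK
KKKKKK

Derivation:
After op 1 fill(5,4,G) [24 cells changed]:
GGGGGG
GGWWWW
GGWWWW
GGWWWW
GGWWWW
GGGGGG
GGGGGG
After op 2 paint(5,3,B):
GGGGGG
GGWWWW
GGWWWW
GGWWWW
GGWWWW
GGGBGG
GGGGGG
After op 3 paint(5,4,W):
GGGGGG
GGWWWW
GGWWWW
GGWWWW
GGWWWW
GGGBWG
GGGGGG
After op 4 fill(2,1,K) [24 cells changed]:
KKKKKK
KKWWWW
KKWWWW
KKWWWW
KKWWWW
KKKBWK
KKKKKK
After op 5 paint(0,4,G):
KKKKGK
KKWWWW
KKWWWW
KKWWWW
KKWWWW
KKKBWK
KKKKKK
After op 6 fill(4,4,Y) [17 cells changed]:
KKKKGK
KKYYYY
KKYYYY
KKYYYY
KKYYYY
KKKBYK
KKKKKK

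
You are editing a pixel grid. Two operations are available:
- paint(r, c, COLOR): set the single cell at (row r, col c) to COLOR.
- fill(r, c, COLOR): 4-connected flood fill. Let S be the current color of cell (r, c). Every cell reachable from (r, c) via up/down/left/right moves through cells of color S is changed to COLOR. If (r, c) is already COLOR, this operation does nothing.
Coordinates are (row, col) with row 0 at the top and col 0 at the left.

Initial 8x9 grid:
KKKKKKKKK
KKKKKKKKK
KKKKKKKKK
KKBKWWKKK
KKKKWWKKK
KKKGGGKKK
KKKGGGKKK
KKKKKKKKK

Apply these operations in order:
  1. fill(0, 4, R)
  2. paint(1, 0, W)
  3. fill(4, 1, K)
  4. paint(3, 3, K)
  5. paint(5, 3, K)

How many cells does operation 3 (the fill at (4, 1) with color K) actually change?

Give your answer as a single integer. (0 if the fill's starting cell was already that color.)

Answer: 60

Derivation:
After op 1 fill(0,4,R) [61 cells changed]:
RRRRRRRRR
RRRRRRRRR
RRRRRRRRR
RRBRWWRRR
RRRRWWRRR
RRRGGGRRR
RRRGGGRRR
RRRRRRRRR
After op 2 paint(1,0,W):
RRRRRRRRR
WRRRRRRRR
RRRRRRRRR
RRBRWWRRR
RRRRWWRRR
RRRGGGRRR
RRRGGGRRR
RRRRRRRRR
After op 3 fill(4,1,K) [60 cells changed]:
KKKKKKKKK
WKKKKKKKK
KKKKKKKKK
KKBKWWKKK
KKKKWWKKK
KKKGGGKKK
KKKGGGKKK
KKKKKKKKK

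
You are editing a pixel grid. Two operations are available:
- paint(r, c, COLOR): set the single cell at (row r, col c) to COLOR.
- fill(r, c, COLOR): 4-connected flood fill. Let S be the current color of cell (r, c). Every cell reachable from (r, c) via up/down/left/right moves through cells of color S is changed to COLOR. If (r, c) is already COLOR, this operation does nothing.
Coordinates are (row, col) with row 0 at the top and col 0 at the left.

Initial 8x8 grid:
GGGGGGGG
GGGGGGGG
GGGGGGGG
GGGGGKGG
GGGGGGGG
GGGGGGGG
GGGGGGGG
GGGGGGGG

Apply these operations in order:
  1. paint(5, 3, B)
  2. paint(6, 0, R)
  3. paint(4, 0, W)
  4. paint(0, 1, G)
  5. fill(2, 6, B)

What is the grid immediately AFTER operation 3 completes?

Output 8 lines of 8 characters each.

After op 1 paint(5,3,B):
GGGGGGGG
GGGGGGGG
GGGGGGGG
GGGGGKGG
GGGGGGGG
GGGBGGGG
GGGGGGGG
GGGGGGGG
After op 2 paint(6,0,R):
GGGGGGGG
GGGGGGGG
GGGGGGGG
GGGGGKGG
GGGGGGGG
GGGBGGGG
RGGGGGGG
GGGGGGGG
After op 3 paint(4,0,W):
GGGGGGGG
GGGGGGGG
GGGGGGGG
GGGGGKGG
WGGGGGGG
GGGBGGGG
RGGGGGGG
GGGGGGGG

Answer: GGGGGGGG
GGGGGGGG
GGGGGGGG
GGGGGKGG
WGGGGGGG
GGGBGGGG
RGGGGGGG
GGGGGGGG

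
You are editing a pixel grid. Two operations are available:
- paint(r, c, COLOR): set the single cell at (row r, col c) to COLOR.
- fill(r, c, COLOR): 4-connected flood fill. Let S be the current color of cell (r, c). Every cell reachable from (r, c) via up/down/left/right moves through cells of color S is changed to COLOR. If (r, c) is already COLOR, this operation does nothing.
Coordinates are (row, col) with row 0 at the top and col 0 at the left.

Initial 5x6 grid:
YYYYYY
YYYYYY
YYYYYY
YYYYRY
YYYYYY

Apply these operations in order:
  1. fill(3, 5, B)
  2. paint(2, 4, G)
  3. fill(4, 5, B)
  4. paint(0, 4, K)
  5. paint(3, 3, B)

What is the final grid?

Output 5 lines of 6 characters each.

Answer: BBBBKB
BBBBBB
BBBBGB
BBBBRB
BBBBBB

Derivation:
After op 1 fill(3,5,B) [29 cells changed]:
BBBBBB
BBBBBB
BBBBBB
BBBBRB
BBBBBB
After op 2 paint(2,4,G):
BBBBBB
BBBBBB
BBBBGB
BBBBRB
BBBBBB
After op 3 fill(4,5,B) [0 cells changed]:
BBBBBB
BBBBBB
BBBBGB
BBBBRB
BBBBBB
After op 4 paint(0,4,K):
BBBBKB
BBBBBB
BBBBGB
BBBBRB
BBBBBB
After op 5 paint(3,3,B):
BBBBKB
BBBBBB
BBBBGB
BBBBRB
BBBBBB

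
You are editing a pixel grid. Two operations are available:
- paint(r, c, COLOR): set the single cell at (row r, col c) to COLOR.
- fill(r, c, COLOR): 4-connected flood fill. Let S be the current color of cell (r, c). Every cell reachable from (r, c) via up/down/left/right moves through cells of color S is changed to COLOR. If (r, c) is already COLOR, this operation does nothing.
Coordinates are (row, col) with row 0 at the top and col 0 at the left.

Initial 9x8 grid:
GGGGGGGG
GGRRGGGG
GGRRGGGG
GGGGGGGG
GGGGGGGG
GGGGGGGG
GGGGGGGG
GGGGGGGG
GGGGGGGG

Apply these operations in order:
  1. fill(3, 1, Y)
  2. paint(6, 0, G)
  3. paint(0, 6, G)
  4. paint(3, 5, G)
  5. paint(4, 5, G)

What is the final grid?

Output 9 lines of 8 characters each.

After op 1 fill(3,1,Y) [68 cells changed]:
YYYYYYYY
YYRRYYYY
YYRRYYYY
YYYYYYYY
YYYYYYYY
YYYYYYYY
YYYYYYYY
YYYYYYYY
YYYYYYYY
After op 2 paint(6,0,G):
YYYYYYYY
YYRRYYYY
YYRRYYYY
YYYYYYYY
YYYYYYYY
YYYYYYYY
GYYYYYYY
YYYYYYYY
YYYYYYYY
After op 3 paint(0,6,G):
YYYYYYGY
YYRRYYYY
YYRRYYYY
YYYYYYYY
YYYYYYYY
YYYYYYYY
GYYYYYYY
YYYYYYYY
YYYYYYYY
After op 4 paint(3,5,G):
YYYYYYGY
YYRRYYYY
YYRRYYYY
YYYYYGYY
YYYYYYYY
YYYYYYYY
GYYYYYYY
YYYYYYYY
YYYYYYYY
After op 5 paint(4,5,G):
YYYYYYGY
YYRRYYYY
YYRRYYYY
YYYYYGYY
YYYYYGYY
YYYYYYYY
GYYYYYYY
YYYYYYYY
YYYYYYYY

Answer: YYYYYYGY
YYRRYYYY
YYRRYYYY
YYYYYGYY
YYYYYGYY
YYYYYYYY
GYYYYYYY
YYYYYYYY
YYYYYYYY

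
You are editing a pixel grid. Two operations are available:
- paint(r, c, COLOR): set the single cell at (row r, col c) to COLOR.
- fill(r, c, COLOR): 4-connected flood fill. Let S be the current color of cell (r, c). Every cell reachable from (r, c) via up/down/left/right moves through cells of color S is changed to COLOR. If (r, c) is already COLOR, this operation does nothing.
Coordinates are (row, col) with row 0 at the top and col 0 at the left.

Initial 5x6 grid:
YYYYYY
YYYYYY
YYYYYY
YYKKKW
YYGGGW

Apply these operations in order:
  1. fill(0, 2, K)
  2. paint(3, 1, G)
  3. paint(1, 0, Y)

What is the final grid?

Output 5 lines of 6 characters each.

After op 1 fill(0,2,K) [22 cells changed]:
KKKKKK
KKKKKK
KKKKKK
KKKKKW
KKGGGW
After op 2 paint(3,1,G):
KKKKKK
KKKKKK
KKKKKK
KGKKKW
KKGGGW
After op 3 paint(1,0,Y):
KKKKKK
YKKKKK
KKKKKK
KGKKKW
KKGGGW

Answer: KKKKKK
YKKKKK
KKKKKK
KGKKKW
KKGGGW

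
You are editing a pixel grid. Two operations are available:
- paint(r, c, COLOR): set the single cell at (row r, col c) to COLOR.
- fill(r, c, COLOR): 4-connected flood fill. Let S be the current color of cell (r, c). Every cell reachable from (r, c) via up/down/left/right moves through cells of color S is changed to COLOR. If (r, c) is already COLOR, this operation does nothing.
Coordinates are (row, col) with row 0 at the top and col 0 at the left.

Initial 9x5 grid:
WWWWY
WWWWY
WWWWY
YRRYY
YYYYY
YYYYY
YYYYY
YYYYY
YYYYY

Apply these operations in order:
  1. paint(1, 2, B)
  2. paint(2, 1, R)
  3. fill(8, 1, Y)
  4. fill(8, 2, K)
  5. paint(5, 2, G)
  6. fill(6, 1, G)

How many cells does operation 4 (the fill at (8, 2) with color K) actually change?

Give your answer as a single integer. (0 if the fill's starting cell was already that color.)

After op 1 paint(1,2,B):
WWWWY
WWBWY
WWWWY
YRRYY
YYYYY
YYYYY
YYYYY
YYYYY
YYYYY
After op 2 paint(2,1,R):
WWWWY
WWBWY
WRWWY
YRRYY
YYYYY
YYYYY
YYYYY
YYYYY
YYYYY
After op 3 fill(8,1,Y) [0 cells changed]:
WWWWY
WWBWY
WRWWY
YRRYY
YYYYY
YYYYY
YYYYY
YYYYY
YYYYY
After op 4 fill(8,2,K) [31 cells changed]:
WWWWK
WWBWK
WRWWK
KRRKK
KKKKK
KKKKK
KKKKK
KKKKK
KKKKK

Answer: 31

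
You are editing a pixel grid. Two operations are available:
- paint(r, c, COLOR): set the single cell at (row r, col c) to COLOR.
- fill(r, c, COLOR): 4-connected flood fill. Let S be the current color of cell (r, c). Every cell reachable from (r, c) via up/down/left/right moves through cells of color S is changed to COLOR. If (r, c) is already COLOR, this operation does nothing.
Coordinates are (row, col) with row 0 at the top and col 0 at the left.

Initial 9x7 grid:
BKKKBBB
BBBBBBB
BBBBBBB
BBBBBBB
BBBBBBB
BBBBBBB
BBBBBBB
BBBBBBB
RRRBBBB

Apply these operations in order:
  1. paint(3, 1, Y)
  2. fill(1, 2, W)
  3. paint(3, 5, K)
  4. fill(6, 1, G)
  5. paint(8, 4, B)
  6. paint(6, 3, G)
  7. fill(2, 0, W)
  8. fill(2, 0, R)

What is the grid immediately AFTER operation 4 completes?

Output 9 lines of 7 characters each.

After op 1 paint(3,1,Y):
BKKKBBB
BBBBBBB
BBBBBBB
BYBBBBB
BBBBBBB
BBBBBBB
BBBBBBB
BBBBBBB
RRRBBBB
After op 2 fill(1,2,W) [56 cells changed]:
WKKKWWW
WWWWWWW
WWWWWWW
WYWWWWW
WWWWWWW
WWWWWWW
WWWWWWW
WWWWWWW
RRRWWWW
After op 3 paint(3,5,K):
WKKKWWW
WWWWWWW
WWWWWWW
WYWWWKW
WWWWWWW
WWWWWWW
WWWWWWW
WWWWWWW
RRRWWWW
After op 4 fill(6,1,G) [55 cells changed]:
GKKKGGG
GGGGGGG
GGGGGGG
GYGGGKG
GGGGGGG
GGGGGGG
GGGGGGG
GGGGGGG
RRRGGGG

Answer: GKKKGGG
GGGGGGG
GGGGGGG
GYGGGKG
GGGGGGG
GGGGGGG
GGGGGGG
GGGGGGG
RRRGGGG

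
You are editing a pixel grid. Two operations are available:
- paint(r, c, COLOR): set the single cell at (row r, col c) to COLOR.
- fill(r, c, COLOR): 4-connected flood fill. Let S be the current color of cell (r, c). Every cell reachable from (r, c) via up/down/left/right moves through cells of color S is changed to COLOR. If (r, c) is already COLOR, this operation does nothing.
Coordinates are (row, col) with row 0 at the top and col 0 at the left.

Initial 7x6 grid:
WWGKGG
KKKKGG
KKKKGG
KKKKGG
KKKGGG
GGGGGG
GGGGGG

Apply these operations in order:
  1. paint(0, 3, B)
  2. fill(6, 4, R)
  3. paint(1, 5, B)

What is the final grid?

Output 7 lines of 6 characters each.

Answer: WWGBRR
KKKKRB
KKKKRR
KKKKRR
KKKRRR
RRRRRR
RRRRRR

Derivation:
After op 1 paint(0,3,B):
WWGBGG
KKKKGG
KKKKGG
KKKKGG
KKKGGG
GGGGGG
GGGGGG
After op 2 fill(6,4,R) [23 cells changed]:
WWGBRR
KKKKRR
KKKKRR
KKKKRR
KKKRRR
RRRRRR
RRRRRR
After op 3 paint(1,5,B):
WWGBRR
KKKKRB
KKKKRR
KKKKRR
KKKRRR
RRRRRR
RRRRRR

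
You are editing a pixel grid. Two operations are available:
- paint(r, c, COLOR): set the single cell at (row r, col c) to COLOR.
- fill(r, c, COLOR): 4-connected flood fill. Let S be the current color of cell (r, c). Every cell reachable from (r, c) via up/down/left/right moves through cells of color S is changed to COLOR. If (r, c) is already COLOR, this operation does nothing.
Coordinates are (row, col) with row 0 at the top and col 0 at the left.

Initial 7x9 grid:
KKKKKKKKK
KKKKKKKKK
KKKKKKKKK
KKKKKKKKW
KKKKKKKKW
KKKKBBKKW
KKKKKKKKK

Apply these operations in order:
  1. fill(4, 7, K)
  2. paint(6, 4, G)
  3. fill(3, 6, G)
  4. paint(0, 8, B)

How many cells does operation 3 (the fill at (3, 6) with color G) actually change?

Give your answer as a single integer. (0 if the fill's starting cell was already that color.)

Answer: 57

Derivation:
After op 1 fill(4,7,K) [0 cells changed]:
KKKKKKKKK
KKKKKKKKK
KKKKKKKKK
KKKKKKKKW
KKKKKKKKW
KKKKBBKKW
KKKKKKKKK
After op 2 paint(6,4,G):
KKKKKKKKK
KKKKKKKKK
KKKKKKKKK
KKKKKKKKW
KKKKKKKKW
KKKKBBKKW
KKKKGKKKK
After op 3 fill(3,6,G) [57 cells changed]:
GGGGGGGGG
GGGGGGGGG
GGGGGGGGG
GGGGGGGGW
GGGGGGGGW
GGGGBBGGW
GGGGGGGGG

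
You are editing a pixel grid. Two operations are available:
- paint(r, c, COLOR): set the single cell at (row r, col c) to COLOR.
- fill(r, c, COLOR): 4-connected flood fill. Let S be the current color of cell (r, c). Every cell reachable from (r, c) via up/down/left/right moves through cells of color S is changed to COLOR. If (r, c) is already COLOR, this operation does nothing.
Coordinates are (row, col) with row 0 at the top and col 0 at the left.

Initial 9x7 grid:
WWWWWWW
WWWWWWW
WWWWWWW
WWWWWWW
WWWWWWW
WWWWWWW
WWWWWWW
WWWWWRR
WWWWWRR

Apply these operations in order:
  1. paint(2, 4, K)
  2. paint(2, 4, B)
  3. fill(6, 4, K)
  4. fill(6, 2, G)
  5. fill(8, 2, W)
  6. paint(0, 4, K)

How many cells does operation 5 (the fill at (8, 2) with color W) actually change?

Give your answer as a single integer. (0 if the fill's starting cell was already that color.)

Answer: 58

Derivation:
After op 1 paint(2,4,K):
WWWWWWW
WWWWWWW
WWWWKWW
WWWWWWW
WWWWWWW
WWWWWWW
WWWWWWW
WWWWWRR
WWWWWRR
After op 2 paint(2,4,B):
WWWWWWW
WWWWWWW
WWWWBWW
WWWWWWW
WWWWWWW
WWWWWWW
WWWWWWW
WWWWWRR
WWWWWRR
After op 3 fill(6,4,K) [58 cells changed]:
KKKKKKK
KKKKKKK
KKKKBKK
KKKKKKK
KKKKKKK
KKKKKKK
KKKKKKK
KKKKKRR
KKKKKRR
After op 4 fill(6,2,G) [58 cells changed]:
GGGGGGG
GGGGGGG
GGGGBGG
GGGGGGG
GGGGGGG
GGGGGGG
GGGGGGG
GGGGGRR
GGGGGRR
After op 5 fill(8,2,W) [58 cells changed]:
WWWWWWW
WWWWWWW
WWWWBWW
WWWWWWW
WWWWWWW
WWWWWWW
WWWWWWW
WWWWWRR
WWWWWRR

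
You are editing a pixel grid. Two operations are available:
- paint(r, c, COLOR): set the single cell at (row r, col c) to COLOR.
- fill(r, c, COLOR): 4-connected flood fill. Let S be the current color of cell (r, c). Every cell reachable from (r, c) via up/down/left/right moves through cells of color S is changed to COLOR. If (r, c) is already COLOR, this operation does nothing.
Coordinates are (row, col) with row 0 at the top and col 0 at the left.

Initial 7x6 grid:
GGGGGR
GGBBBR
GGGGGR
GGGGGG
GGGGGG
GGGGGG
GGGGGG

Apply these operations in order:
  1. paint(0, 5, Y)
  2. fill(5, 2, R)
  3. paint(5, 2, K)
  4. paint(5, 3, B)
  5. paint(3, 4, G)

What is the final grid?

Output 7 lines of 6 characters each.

Answer: RRRRRY
RRBBBR
RRRRRR
RRRRGR
RRRRRR
RRKBRR
RRRRRR

Derivation:
After op 1 paint(0,5,Y):
GGGGGY
GGBBBR
GGGGGR
GGGGGG
GGGGGG
GGGGGG
GGGGGG
After op 2 fill(5,2,R) [36 cells changed]:
RRRRRY
RRBBBR
RRRRRR
RRRRRR
RRRRRR
RRRRRR
RRRRRR
After op 3 paint(5,2,K):
RRRRRY
RRBBBR
RRRRRR
RRRRRR
RRRRRR
RRKRRR
RRRRRR
After op 4 paint(5,3,B):
RRRRRY
RRBBBR
RRRRRR
RRRRRR
RRRRRR
RRKBRR
RRRRRR
After op 5 paint(3,4,G):
RRRRRY
RRBBBR
RRRRRR
RRRRGR
RRRRRR
RRKBRR
RRRRRR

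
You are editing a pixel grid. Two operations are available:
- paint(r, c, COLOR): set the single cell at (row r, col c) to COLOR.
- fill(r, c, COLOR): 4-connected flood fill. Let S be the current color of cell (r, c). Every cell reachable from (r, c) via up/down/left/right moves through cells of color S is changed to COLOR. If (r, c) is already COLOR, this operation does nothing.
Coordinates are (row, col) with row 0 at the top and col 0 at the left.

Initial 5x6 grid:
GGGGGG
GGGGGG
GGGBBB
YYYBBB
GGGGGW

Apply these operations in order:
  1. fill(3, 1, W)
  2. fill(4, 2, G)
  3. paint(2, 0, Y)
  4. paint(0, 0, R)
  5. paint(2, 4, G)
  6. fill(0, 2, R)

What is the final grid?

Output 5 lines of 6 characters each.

After op 1 fill(3,1,W) [3 cells changed]:
GGGGGG
GGGGGG
GGGBBB
WWWBBB
GGGGGW
After op 2 fill(4,2,G) [0 cells changed]:
GGGGGG
GGGGGG
GGGBBB
WWWBBB
GGGGGW
After op 3 paint(2,0,Y):
GGGGGG
GGGGGG
YGGBBB
WWWBBB
GGGGGW
After op 4 paint(0,0,R):
RGGGGG
GGGGGG
YGGBBB
WWWBBB
GGGGGW
After op 5 paint(2,4,G):
RGGGGG
GGGGGG
YGGBGB
WWWBBB
GGGGGW
After op 6 fill(0,2,R) [14 cells changed]:
RRRRRR
RRRRRR
YRRBRB
WWWBBB
GGGGGW

Answer: RRRRRR
RRRRRR
YRRBRB
WWWBBB
GGGGGW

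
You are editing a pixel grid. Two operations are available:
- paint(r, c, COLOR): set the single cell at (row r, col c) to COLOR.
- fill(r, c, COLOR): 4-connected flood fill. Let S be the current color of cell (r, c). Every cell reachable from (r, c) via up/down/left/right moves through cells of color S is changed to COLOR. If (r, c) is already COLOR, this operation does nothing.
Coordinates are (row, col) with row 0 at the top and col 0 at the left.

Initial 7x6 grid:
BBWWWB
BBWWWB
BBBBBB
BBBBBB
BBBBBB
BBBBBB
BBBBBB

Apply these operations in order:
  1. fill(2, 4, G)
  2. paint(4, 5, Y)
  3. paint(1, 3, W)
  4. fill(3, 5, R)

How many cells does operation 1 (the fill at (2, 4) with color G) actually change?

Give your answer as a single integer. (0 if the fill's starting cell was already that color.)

After op 1 fill(2,4,G) [36 cells changed]:
GGWWWG
GGWWWG
GGGGGG
GGGGGG
GGGGGG
GGGGGG
GGGGGG

Answer: 36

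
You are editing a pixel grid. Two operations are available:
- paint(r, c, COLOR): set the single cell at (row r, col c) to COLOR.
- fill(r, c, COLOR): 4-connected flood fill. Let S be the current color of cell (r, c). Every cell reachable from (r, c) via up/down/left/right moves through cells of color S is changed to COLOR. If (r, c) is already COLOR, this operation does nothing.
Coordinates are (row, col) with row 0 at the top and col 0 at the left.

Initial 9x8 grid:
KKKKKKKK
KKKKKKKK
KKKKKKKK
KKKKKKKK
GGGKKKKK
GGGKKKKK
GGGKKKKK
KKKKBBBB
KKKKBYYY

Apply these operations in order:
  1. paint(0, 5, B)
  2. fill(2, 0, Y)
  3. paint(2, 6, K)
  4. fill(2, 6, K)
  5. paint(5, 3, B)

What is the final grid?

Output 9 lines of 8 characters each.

After op 1 paint(0,5,B):
KKKKKBKK
KKKKKKKK
KKKKKKKK
KKKKKKKK
GGGKKKKK
GGGKKKKK
GGGKKKKK
KKKKBBBB
KKKKBYYY
After op 2 fill(2,0,Y) [54 cells changed]:
YYYYYBYY
YYYYYYYY
YYYYYYYY
YYYYYYYY
GGGYYYYY
GGGYYYYY
GGGYYYYY
YYYYBBBB
YYYYBYYY
After op 3 paint(2,6,K):
YYYYYBYY
YYYYYYYY
YYYYYYKY
YYYYYYYY
GGGYYYYY
GGGYYYYY
GGGYYYYY
YYYYBBBB
YYYYBYYY
After op 4 fill(2,6,K) [0 cells changed]:
YYYYYBYY
YYYYYYYY
YYYYYYKY
YYYYYYYY
GGGYYYYY
GGGYYYYY
GGGYYYYY
YYYYBBBB
YYYYBYYY
After op 5 paint(5,3,B):
YYYYYBYY
YYYYYYYY
YYYYYYKY
YYYYYYYY
GGGYYYYY
GGGBYYYY
GGGYYYYY
YYYYBBBB
YYYYBYYY

Answer: YYYYYBYY
YYYYYYYY
YYYYYYKY
YYYYYYYY
GGGYYYYY
GGGBYYYY
GGGYYYYY
YYYYBBBB
YYYYBYYY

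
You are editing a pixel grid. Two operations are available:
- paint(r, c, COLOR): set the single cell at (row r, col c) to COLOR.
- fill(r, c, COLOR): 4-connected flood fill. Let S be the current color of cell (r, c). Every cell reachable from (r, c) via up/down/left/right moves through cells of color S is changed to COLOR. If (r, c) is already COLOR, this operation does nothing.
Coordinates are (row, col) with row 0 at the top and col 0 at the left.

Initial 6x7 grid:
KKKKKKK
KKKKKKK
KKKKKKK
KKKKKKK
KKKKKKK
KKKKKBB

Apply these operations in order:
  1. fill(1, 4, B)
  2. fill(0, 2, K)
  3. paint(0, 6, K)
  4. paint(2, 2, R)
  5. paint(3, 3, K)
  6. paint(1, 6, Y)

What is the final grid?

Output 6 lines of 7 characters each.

After op 1 fill(1,4,B) [40 cells changed]:
BBBBBBB
BBBBBBB
BBBBBBB
BBBBBBB
BBBBBBB
BBBBBBB
After op 2 fill(0,2,K) [42 cells changed]:
KKKKKKK
KKKKKKK
KKKKKKK
KKKKKKK
KKKKKKK
KKKKKKK
After op 3 paint(0,6,K):
KKKKKKK
KKKKKKK
KKKKKKK
KKKKKKK
KKKKKKK
KKKKKKK
After op 4 paint(2,2,R):
KKKKKKK
KKKKKKK
KKRKKKK
KKKKKKK
KKKKKKK
KKKKKKK
After op 5 paint(3,3,K):
KKKKKKK
KKKKKKK
KKRKKKK
KKKKKKK
KKKKKKK
KKKKKKK
After op 6 paint(1,6,Y):
KKKKKKK
KKKKKKY
KKRKKKK
KKKKKKK
KKKKKKK
KKKKKKK

Answer: KKKKKKK
KKKKKKY
KKRKKKK
KKKKKKK
KKKKKKK
KKKKKKK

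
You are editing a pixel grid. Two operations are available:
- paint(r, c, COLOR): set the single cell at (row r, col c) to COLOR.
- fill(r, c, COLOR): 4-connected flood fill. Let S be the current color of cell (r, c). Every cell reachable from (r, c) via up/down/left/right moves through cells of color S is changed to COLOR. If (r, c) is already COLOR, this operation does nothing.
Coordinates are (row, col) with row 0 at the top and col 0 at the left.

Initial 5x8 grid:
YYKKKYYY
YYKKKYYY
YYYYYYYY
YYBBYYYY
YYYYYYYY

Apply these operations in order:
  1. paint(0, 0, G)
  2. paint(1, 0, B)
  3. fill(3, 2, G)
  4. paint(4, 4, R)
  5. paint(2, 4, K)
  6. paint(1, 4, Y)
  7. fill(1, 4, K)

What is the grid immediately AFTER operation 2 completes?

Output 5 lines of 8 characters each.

Answer: GYKKKYYY
BYKKKYYY
YYYYYYYY
YYBBYYYY
YYYYYYYY

Derivation:
After op 1 paint(0,0,G):
GYKKKYYY
YYKKKYYY
YYYYYYYY
YYBBYYYY
YYYYYYYY
After op 2 paint(1,0,B):
GYKKKYYY
BYKKKYYY
YYYYYYYY
YYBBYYYY
YYYYYYYY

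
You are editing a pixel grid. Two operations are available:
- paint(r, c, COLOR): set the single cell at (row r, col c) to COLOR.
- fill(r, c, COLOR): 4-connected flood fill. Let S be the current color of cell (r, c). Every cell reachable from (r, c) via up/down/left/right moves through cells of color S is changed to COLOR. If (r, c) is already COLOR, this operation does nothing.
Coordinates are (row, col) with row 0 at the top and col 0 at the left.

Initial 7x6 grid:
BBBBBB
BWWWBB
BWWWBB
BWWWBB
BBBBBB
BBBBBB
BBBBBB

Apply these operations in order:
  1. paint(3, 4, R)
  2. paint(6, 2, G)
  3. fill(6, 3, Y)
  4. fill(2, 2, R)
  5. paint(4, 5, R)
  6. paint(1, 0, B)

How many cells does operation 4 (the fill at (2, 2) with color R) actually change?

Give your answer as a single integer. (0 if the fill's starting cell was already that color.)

Answer: 9

Derivation:
After op 1 paint(3,4,R):
BBBBBB
BWWWBB
BWWWBB
BWWWRB
BBBBBB
BBBBBB
BBBBBB
After op 2 paint(6,2,G):
BBBBBB
BWWWBB
BWWWBB
BWWWRB
BBBBBB
BBBBBB
BBGBBB
After op 3 fill(6,3,Y) [31 cells changed]:
YYYYYY
YWWWYY
YWWWYY
YWWWRY
YYYYYY
YYYYYY
YYGYYY
After op 4 fill(2,2,R) [9 cells changed]:
YYYYYY
YRRRYY
YRRRYY
YRRRRY
YYYYYY
YYYYYY
YYGYYY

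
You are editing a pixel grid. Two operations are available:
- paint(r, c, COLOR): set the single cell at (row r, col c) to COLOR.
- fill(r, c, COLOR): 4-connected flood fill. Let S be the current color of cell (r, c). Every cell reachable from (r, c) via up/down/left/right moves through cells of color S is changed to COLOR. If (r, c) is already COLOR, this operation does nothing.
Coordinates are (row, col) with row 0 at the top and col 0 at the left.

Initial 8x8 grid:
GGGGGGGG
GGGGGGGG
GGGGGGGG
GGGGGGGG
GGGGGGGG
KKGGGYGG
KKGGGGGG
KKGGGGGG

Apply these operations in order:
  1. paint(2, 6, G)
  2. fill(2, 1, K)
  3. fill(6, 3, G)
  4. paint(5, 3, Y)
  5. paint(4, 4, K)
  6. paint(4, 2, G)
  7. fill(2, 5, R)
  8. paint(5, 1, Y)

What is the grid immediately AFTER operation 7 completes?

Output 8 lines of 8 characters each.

After op 1 paint(2,6,G):
GGGGGGGG
GGGGGGGG
GGGGGGGG
GGGGGGGG
GGGGGGGG
KKGGGYGG
KKGGGGGG
KKGGGGGG
After op 2 fill(2,1,K) [57 cells changed]:
KKKKKKKK
KKKKKKKK
KKKKKKKK
KKKKKKKK
KKKKKKKK
KKKKKYKK
KKKKKKKK
KKKKKKKK
After op 3 fill(6,3,G) [63 cells changed]:
GGGGGGGG
GGGGGGGG
GGGGGGGG
GGGGGGGG
GGGGGGGG
GGGGGYGG
GGGGGGGG
GGGGGGGG
After op 4 paint(5,3,Y):
GGGGGGGG
GGGGGGGG
GGGGGGGG
GGGGGGGG
GGGGGGGG
GGGYGYGG
GGGGGGGG
GGGGGGGG
After op 5 paint(4,4,K):
GGGGGGGG
GGGGGGGG
GGGGGGGG
GGGGGGGG
GGGGKGGG
GGGYGYGG
GGGGGGGG
GGGGGGGG
After op 6 paint(4,2,G):
GGGGGGGG
GGGGGGGG
GGGGGGGG
GGGGGGGG
GGGGKGGG
GGGYGYGG
GGGGGGGG
GGGGGGGG
After op 7 fill(2,5,R) [61 cells changed]:
RRRRRRRR
RRRRRRRR
RRRRRRRR
RRRRRRRR
RRRRKRRR
RRRYRYRR
RRRRRRRR
RRRRRRRR

Answer: RRRRRRRR
RRRRRRRR
RRRRRRRR
RRRRRRRR
RRRRKRRR
RRRYRYRR
RRRRRRRR
RRRRRRRR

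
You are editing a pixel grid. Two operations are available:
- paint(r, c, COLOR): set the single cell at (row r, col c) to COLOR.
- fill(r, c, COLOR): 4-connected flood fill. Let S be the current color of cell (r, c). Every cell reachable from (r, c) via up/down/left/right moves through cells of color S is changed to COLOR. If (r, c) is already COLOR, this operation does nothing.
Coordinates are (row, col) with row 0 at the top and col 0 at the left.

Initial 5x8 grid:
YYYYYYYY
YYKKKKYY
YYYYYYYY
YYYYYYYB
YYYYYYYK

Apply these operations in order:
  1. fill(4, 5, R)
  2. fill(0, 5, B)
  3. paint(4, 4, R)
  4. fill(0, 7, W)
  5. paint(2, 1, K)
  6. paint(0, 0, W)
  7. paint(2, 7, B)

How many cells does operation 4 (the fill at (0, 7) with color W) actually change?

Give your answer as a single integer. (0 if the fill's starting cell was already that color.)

After op 1 fill(4,5,R) [34 cells changed]:
RRRRRRRR
RRKKKKRR
RRRRRRRR
RRRRRRRB
RRRRRRRK
After op 2 fill(0,5,B) [34 cells changed]:
BBBBBBBB
BBKKKKBB
BBBBBBBB
BBBBBBBB
BBBBBBBK
After op 3 paint(4,4,R):
BBBBBBBB
BBKKKKBB
BBBBBBBB
BBBBBBBB
BBBBRBBK
After op 4 fill(0,7,W) [34 cells changed]:
WWWWWWWW
WWKKKKWW
WWWWWWWW
WWWWWWWW
WWWWRWWK

Answer: 34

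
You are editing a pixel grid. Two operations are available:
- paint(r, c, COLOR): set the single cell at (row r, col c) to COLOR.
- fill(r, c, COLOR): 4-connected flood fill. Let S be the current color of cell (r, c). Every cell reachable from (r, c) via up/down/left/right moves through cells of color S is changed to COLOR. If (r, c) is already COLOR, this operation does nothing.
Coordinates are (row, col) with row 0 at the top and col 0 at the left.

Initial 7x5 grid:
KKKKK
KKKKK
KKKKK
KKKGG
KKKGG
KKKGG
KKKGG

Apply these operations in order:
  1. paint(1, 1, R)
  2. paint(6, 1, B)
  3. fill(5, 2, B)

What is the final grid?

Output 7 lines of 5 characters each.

Answer: BBBBB
BRBBB
BBBBB
BBBGG
BBBGG
BBBGG
BBBGG

Derivation:
After op 1 paint(1,1,R):
KKKKK
KRKKK
KKKKK
KKKGG
KKKGG
KKKGG
KKKGG
After op 2 paint(6,1,B):
KKKKK
KRKKK
KKKKK
KKKGG
KKKGG
KKKGG
KBKGG
After op 3 fill(5,2,B) [25 cells changed]:
BBBBB
BRBBB
BBBBB
BBBGG
BBBGG
BBBGG
BBBGG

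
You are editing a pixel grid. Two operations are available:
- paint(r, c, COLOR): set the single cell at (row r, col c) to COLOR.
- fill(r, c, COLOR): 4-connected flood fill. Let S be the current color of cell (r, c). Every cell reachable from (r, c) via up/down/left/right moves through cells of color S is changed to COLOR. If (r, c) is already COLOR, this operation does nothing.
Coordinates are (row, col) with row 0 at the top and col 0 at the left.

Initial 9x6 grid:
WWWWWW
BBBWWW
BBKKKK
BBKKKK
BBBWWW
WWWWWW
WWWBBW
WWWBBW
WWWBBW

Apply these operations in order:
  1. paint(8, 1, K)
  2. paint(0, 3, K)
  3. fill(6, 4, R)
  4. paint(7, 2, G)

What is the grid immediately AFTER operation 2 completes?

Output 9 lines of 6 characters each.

After op 1 paint(8,1,K):
WWWWWW
BBBWWW
BBKKKK
BBKKKK
BBBWWW
WWWWWW
WWWBBW
WWWBBW
WKWBBW
After op 2 paint(0,3,K):
WWWKWW
BBBWWW
BBKKKK
BBKKKK
BBBWWW
WWWWWW
WWWBBW
WWWBBW
WKWBBW

Answer: WWWKWW
BBBWWW
BBKKKK
BBKKKK
BBBWWW
WWWWWW
WWWBBW
WWWBBW
WKWBBW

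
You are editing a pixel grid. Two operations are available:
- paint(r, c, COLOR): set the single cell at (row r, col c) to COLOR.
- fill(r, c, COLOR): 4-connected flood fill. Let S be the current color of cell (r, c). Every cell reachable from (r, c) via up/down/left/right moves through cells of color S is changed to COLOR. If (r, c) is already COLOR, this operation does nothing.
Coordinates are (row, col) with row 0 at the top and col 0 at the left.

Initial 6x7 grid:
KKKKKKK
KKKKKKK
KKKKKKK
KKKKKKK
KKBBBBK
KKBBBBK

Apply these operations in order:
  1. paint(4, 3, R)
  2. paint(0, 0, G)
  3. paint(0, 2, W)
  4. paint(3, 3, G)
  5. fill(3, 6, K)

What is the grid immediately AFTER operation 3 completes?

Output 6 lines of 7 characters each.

Answer: GKWKKKK
KKKKKKK
KKKKKKK
KKKKKKK
KKBRBBK
KKBBBBK

Derivation:
After op 1 paint(4,3,R):
KKKKKKK
KKKKKKK
KKKKKKK
KKKKKKK
KKBRBBK
KKBBBBK
After op 2 paint(0,0,G):
GKKKKKK
KKKKKKK
KKKKKKK
KKKKKKK
KKBRBBK
KKBBBBK
After op 3 paint(0,2,W):
GKWKKKK
KKKKKKK
KKKKKKK
KKKKKKK
KKBRBBK
KKBBBBK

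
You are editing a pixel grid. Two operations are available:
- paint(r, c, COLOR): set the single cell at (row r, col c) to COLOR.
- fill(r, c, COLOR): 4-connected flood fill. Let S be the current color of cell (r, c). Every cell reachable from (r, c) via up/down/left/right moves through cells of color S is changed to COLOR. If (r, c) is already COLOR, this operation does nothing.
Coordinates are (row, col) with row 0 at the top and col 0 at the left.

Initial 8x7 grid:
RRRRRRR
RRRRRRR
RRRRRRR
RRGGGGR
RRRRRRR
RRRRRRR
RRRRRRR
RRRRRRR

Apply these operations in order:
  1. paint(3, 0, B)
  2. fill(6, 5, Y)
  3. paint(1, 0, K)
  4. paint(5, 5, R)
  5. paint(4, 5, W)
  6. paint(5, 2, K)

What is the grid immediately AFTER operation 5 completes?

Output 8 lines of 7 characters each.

Answer: YYYYYYY
KYYYYYY
YYYYYYY
BYGGGGY
YYYYYWY
YYYYYRY
YYYYYYY
YYYYYYY

Derivation:
After op 1 paint(3,0,B):
RRRRRRR
RRRRRRR
RRRRRRR
BRGGGGR
RRRRRRR
RRRRRRR
RRRRRRR
RRRRRRR
After op 2 fill(6,5,Y) [51 cells changed]:
YYYYYYY
YYYYYYY
YYYYYYY
BYGGGGY
YYYYYYY
YYYYYYY
YYYYYYY
YYYYYYY
After op 3 paint(1,0,K):
YYYYYYY
KYYYYYY
YYYYYYY
BYGGGGY
YYYYYYY
YYYYYYY
YYYYYYY
YYYYYYY
After op 4 paint(5,5,R):
YYYYYYY
KYYYYYY
YYYYYYY
BYGGGGY
YYYYYYY
YYYYYRY
YYYYYYY
YYYYYYY
After op 5 paint(4,5,W):
YYYYYYY
KYYYYYY
YYYYYYY
BYGGGGY
YYYYYWY
YYYYYRY
YYYYYYY
YYYYYYY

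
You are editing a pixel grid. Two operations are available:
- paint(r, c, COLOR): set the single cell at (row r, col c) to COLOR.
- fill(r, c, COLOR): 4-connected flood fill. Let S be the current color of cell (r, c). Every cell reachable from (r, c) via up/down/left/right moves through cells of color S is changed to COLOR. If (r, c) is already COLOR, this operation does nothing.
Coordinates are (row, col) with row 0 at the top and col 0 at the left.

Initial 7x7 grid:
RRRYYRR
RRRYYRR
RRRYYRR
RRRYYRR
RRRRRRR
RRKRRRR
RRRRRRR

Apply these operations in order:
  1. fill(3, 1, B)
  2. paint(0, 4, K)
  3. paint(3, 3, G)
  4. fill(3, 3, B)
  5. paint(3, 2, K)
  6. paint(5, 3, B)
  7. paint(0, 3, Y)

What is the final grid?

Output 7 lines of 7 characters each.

Answer: BBBYKBB
BBBYYBB
BBBYYBB
BBKBYBB
BBBBBBB
BBKBBBB
BBBBBBB

Derivation:
After op 1 fill(3,1,B) [40 cells changed]:
BBBYYBB
BBBYYBB
BBBYYBB
BBBYYBB
BBBBBBB
BBKBBBB
BBBBBBB
After op 2 paint(0,4,K):
BBBYKBB
BBBYYBB
BBBYYBB
BBBYYBB
BBBBBBB
BBKBBBB
BBBBBBB
After op 3 paint(3,3,G):
BBBYKBB
BBBYYBB
BBBYYBB
BBBGYBB
BBBBBBB
BBKBBBB
BBBBBBB
After op 4 fill(3,3,B) [1 cells changed]:
BBBYKBB
BBBYYBB
BBBYYBB
BBBBYBB
BBBBBBB
BBKBBBB
BBBBBBB
After op 5 paint(3,2,K):
BBBYKBB
BBBYYBB
BBBYYBB
BBKBYBB
BBBBBBB
BBKBBBB
BBBBBBB
After op 6 paint(5,3,B):
BBBYKBB
BBBYYBB
BBBYYBB
BBKBYBB
BBBBBBB
BBKBBBB
BBBBBBB
After op 7 paint(0,3,Y):
BBBYKBB
BBBYYBB
BBBYYBB
BBKBYBB
BBBBBBB
BBKBBBB
BBBBBBB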